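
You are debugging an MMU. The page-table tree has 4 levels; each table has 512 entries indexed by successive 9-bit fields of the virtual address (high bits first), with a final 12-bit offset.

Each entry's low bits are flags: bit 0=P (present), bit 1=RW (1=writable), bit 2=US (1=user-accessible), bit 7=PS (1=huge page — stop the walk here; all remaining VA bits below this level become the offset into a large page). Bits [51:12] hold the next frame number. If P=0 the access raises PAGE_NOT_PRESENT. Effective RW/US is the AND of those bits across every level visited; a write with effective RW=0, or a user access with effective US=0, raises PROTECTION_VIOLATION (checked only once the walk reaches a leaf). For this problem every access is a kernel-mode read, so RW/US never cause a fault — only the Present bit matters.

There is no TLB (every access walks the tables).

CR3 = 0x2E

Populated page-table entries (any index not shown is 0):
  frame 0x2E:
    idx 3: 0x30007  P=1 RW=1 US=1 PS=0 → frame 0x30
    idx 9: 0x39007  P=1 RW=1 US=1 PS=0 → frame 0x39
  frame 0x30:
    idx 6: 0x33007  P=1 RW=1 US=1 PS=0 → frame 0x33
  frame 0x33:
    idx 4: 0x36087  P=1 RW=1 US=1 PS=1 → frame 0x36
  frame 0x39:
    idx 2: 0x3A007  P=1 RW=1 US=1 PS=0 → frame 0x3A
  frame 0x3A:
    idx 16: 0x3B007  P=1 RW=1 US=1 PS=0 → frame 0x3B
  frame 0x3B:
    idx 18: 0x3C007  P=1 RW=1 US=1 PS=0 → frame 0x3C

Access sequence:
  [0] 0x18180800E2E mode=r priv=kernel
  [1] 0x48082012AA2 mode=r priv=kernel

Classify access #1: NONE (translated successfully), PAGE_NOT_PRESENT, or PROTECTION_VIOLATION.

Trace:
#0 VA=0x18180800E2E (r,kernel):
  [0] read 0x2E idx=3: raw=0x30007 flags P=1 W=1 U=1 S=0
  [1] read 0x30 idx=6: raw=0x33007 flags P=1 W=1 U=1 S=0
  [2] read 0x33 idx=4: raw=0x36087 flags P=1 W=1 U=1 S=1
  ⇒ phys 0x36E2E (huge @L2)  [3 reads]
#1 VA=0x48082012AA2 (r,kernel):
  [0] read 0x2E idx=9: raw=0x39007 flags P=1 W=1 U=1 S=0
  [1] read 0x39 idx=2: raw=0x3A007 flags P=1 W=1 U=1 S=0
  [2] read 0x3A idx=16: raw=0x3B007 flags P=1 W=1 U=1 S=0
  [3] read 0x3B idx=18: raw=0x3C007 flags P=1 W=1 U=1 S=0
  ⇒ phys 0x3CAA2  [4 reads]

Access #1 fault: NONE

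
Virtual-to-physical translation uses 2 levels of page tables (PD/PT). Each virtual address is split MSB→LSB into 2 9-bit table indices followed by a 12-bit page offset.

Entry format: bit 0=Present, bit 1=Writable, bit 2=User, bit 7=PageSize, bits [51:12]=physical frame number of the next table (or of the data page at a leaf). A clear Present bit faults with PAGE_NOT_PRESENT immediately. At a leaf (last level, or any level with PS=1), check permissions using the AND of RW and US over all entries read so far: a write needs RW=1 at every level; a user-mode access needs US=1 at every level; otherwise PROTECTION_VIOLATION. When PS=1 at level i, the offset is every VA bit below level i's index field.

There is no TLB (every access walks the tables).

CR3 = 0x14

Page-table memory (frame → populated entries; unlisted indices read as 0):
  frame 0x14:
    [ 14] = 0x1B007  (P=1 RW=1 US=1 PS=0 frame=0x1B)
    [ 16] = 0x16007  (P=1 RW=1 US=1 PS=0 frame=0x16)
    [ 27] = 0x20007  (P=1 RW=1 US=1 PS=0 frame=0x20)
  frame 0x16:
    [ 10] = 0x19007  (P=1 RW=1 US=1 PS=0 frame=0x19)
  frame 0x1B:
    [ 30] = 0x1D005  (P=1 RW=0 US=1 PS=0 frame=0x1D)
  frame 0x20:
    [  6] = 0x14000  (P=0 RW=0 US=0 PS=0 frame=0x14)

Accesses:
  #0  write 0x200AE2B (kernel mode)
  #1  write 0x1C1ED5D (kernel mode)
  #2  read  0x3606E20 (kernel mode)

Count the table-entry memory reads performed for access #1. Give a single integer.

Per-access translation:
#0 VA=0x200AE2B (w,kernel):
  lvl0: tbl 0x14, slot 16 ⇒ 0x16007 (P1/RW1/US1/PS0)
  lvl1: tbl 0x16, slot 10 ⇒ 0x19007 (P1/RW1/US1/PS0)
  → PA=0x19E2B  (2 entries read)
#1 VA=0x1C1ED5D (w,kernel):
  lvl0: tbl 0x14, slot 14 ⇒ 0x1B007 (P1/RW1/US1/PS0)
  lvl1: tbl 0x1B, slot 30 ⇒ 0x1D005 (P1/RW0/US1/PS0)
  ⇒ fault: PROTECTION_VIOLATION  — 2 lookups
#2 VA=0x3606E20 (r,kernel):
  lvl0: tbl 0x14, slot 27 ⇒ 0x20007 (P1/RW1/US1/PS0)
  lvl1: tbl 0x20, slot 6 ⇒ 0x14000 (P0/RW0/US0/PS0)
  ⇒ fault: PAGE_NOT_PRESENT  — 2 lookups

Entries read for #1: 2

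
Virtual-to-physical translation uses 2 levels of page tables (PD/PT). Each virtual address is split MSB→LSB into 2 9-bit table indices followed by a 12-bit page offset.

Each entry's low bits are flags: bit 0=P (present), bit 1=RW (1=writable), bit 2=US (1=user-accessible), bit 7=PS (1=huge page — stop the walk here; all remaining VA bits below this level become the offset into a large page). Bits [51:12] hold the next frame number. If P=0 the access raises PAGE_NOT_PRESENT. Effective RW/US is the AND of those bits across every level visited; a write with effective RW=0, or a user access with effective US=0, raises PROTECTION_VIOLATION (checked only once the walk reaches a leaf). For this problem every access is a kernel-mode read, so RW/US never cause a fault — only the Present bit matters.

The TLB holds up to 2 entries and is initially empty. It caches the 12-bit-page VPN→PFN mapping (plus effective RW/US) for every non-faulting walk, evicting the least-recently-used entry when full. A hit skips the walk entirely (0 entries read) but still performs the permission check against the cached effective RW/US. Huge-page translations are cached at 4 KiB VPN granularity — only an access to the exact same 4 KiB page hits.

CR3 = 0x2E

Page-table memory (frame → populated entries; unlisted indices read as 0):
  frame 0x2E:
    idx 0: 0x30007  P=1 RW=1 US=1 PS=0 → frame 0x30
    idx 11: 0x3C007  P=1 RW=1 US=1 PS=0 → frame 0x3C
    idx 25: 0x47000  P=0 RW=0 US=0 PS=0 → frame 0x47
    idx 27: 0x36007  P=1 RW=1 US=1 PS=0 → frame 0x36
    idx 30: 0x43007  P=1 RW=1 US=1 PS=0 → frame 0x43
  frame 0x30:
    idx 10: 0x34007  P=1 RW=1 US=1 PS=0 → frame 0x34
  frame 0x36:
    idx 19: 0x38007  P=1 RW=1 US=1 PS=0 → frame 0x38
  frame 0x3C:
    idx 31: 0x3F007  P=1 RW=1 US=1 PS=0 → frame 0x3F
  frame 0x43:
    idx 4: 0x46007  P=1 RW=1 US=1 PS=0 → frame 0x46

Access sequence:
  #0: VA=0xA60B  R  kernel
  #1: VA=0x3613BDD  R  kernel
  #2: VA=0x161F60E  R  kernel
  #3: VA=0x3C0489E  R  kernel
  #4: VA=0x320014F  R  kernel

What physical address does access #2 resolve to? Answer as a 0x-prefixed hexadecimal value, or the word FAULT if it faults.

Per-access translation:
#0 VA=0xA60B (r,kernel):
  [0] read 0x2E idx=0: raw=0x30007 flags P=1 W=1 U=1 S=0
  [1] read 0x30 idx=10: raw=0x34007 flags P=1 W=1 U=1 S=0
  ⇒ phys 0x3460B  [2 reads]
#1 VA=0x3613BDD (r,kernel):
  [0] read 0x2E idx=27: raw=0x36007 flags P=1 W=1 U=1 S=0
  [1] read 0x36 idx=19: raw=0x38007 flags P=1 W=1 U=1 S=0
  ⇒ phys 0x38BDD  [2 reads]
#2 VA=0x161F60E (r,kernel):
  [0] read 0x2E idx=11: raw=0x3C007 flags P=1 W=1 U=1 S=0
  [1] read 0x3C idx=31: raw=0x3F007 flags P=1 W=1 U=1 S=0
  ⇒ phys 0x3F60E  [2 reads]
#3 VA=0x3C0489E (r,kernel):
  [0] read 0x2E idx=30: raw=0x43007 flags P=1 W=1 U=1 S=0
  [1] read 0x43 idx=4: raw=0x46007 flags P=1 W=1 U=1 S=0
  ⇒ phys 0x4689E  [2 reads]
#4 VA=0x320014F (r,kernel):
  [0] read 0x2E idx=25: raw=0x47000 flags P=0 W=0 U=0 S=0
  → PAGE_NOT_PRESENT  (1 entries read)

Access #2 PA: 0x3F60E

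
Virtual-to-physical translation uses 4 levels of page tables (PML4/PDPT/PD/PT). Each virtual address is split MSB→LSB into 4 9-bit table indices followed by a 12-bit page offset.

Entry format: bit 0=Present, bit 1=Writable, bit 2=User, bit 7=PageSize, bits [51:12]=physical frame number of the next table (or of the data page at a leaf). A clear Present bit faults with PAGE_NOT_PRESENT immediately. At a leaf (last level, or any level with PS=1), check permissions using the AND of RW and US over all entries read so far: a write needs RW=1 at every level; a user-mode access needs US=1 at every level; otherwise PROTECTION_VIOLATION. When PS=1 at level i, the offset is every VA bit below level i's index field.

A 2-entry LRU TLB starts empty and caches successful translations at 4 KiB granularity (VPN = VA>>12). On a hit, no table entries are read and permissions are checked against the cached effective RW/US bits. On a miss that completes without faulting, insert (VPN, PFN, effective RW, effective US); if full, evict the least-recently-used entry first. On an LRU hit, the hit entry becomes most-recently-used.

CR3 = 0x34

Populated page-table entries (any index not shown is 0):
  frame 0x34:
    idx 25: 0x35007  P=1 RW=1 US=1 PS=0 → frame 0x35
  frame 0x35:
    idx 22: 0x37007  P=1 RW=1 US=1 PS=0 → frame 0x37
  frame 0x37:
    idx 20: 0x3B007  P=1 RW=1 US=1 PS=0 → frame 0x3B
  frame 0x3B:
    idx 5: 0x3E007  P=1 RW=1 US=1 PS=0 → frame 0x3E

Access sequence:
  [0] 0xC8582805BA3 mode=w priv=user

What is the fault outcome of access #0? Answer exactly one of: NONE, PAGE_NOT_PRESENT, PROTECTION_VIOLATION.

Per-access translation:
#0 VA=0xC8582805BA3 (w,user):
  L0: frame=0x34 idx=25 entry=0x35007 [P=1 RW=1 US=1 PS=0]
  L1: frame=0x35 idx=22 entry=0x37007 [P=1 RW=1 US=1 PS=0]
  L2: frame=0x37 idx=20 entry=0x3B007 [P=1 RW=1 US=1 PS=0]
  L3: frame=0x3B idx=5 entry=0x3E007 [P=1 RW=1 US=1 PS=0]
  ⇒ phys 0x3EBA3  [4 reads]

Access #0 fault: NONE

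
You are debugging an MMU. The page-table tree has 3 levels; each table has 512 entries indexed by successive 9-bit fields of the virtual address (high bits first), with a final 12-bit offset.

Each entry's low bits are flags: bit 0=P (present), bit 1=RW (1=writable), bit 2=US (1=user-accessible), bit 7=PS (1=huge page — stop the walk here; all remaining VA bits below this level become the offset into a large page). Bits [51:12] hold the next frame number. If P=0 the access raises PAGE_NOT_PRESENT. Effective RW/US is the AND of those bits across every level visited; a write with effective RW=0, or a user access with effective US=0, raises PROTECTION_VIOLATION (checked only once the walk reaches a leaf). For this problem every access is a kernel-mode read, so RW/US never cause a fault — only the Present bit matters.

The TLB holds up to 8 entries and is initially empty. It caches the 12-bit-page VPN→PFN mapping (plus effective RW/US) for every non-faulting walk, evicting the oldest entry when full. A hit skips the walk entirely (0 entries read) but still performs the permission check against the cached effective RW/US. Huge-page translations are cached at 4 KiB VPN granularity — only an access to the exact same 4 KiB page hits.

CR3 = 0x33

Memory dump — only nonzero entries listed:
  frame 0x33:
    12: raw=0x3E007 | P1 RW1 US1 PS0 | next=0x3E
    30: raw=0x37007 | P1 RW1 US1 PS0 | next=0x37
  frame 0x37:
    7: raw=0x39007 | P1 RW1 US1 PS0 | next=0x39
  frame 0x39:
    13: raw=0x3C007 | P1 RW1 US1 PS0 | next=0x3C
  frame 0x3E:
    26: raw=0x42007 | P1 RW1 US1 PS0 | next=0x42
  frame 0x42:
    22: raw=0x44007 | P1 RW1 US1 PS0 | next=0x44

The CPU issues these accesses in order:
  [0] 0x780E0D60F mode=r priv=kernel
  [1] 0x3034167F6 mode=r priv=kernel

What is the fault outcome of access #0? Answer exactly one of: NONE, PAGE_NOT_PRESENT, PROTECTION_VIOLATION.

Walk each access:
#0 VA=0x780E0D60F (r,kernel):
  L0: frame=0x33 idx=30 entry=0x37007 [P=1 RW=1 US=1 PS=0]
  L1: frame=0x37 idx=7 entry=0x39007 [P=1 RW=1 US=1 PS=0]
  L2: frame=0x39 idx=13 entry=0x3C007 [P=1 RW=1 US=1 PS=0]
  ✓ 0x3C60F  — 3 lookups
#1 VA=0x3034167F6 (r,kernel):
  L0: frame=0x33 idx=12 entry=0x3E007 [P=1 RW=1 US=1 PS=0]
  L1: frame=0x3E idx=26 entry=0x42007 [P=1 RW=1 US=1 PS=0]
  L2: frame=0x42 idx=22 entry=0x44007 [P=1 RW=1 US=1 PS=0]
  ✓ 0x447F6  — 3 lookups

Access #0 fault: NONE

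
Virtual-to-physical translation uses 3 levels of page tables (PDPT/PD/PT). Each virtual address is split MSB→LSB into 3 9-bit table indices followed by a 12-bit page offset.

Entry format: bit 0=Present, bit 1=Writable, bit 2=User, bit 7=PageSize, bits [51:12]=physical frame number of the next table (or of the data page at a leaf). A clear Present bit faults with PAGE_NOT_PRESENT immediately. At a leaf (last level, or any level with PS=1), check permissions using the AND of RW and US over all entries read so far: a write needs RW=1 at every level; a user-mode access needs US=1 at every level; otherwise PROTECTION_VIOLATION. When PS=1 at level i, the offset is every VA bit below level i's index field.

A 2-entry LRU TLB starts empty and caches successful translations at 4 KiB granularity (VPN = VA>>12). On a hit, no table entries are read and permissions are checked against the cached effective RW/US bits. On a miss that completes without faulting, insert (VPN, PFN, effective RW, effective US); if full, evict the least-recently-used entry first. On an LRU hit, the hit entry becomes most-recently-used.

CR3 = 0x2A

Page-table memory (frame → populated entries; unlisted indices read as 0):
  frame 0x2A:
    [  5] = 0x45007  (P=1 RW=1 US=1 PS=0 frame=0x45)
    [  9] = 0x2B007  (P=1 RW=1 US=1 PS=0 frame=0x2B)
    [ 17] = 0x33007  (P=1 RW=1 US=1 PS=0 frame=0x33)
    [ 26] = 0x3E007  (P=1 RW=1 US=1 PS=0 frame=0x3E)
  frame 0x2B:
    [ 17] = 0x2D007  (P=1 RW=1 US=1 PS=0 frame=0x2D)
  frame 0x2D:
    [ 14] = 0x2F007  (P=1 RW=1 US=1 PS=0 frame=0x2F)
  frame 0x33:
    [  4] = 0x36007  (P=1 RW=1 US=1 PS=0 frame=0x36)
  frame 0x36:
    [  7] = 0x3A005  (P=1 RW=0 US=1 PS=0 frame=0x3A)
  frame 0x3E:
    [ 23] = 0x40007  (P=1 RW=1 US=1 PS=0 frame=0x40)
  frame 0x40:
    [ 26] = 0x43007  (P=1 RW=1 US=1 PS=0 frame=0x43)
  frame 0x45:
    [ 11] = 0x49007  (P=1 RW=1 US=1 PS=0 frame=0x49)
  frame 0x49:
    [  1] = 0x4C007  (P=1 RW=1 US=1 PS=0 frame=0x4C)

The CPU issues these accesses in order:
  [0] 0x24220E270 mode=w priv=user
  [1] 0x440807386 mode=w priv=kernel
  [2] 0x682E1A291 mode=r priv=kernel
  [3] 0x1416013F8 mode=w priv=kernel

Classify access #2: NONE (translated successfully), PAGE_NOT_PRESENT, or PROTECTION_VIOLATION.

Per-access translation:
#0 VA=0x24220E270 (w,user):
  L0: frame=0x2A idx=9 entry=0x2B007 [P=1 RW=1 US=1 PS=0]
  L1: frame=0x2B idx=17 entry=0x2D007 [P=1 RW=1 US=1 PS=0]
  L2: frame=0x2D idx=14 entry=0x2F007 [P=1 RW=1 US=1 PS=0]
  ✓ 0x2F270  — 3 lookups
#1 VA=0x440807386 (w,kernel):
  L0: frame=0x2A idx=17 entry=0x33007 [P=1 RW=1 US=1 PS=0]
  L1: frame=0x33 idx=4 entry=0x36007 [P=1 RW=1 US=1 PS=0]
  L2: frame=0x36 idx=7 entry=0x3A005 [P=1 RW=0 US=1 PS=0]
  ⇒ fault: PROTECTION_VIOLATION  — 3 lookups
#2 VA=0x682E1A291 (r,kernel):
  L0: frame=0x2A idx=26 entry=0x3E007 [P=1 RW=1 US=1 PS=0]
  L1: frame=0x3E idx=23 entry=0x40007 [P=1 RW=1 US=1 PS=0]
  L2: frame=0x40 idx=26 entry=0x43007 [P=1 RW=1 US=1 PS=0]
  ✓ 0x43291  — 3 lookups
#3 VA=0x1416013F8 (w,kernel):
  L0: frame=0x2A idx=5 entry=0x45007 [P=1 RW=1 US=1 PS=0]
  L1: frame=0x45 idx=11 entry=0x49007 [P=1 RW=1 US=1 PS=0]
  L2: frame=0x49 idx=1 entry=0x4C007 [P=1 RW=1 US=1 PS=0]
  ✓ 0x4C3F8  — 3 lookups

Access #2 fault: NONE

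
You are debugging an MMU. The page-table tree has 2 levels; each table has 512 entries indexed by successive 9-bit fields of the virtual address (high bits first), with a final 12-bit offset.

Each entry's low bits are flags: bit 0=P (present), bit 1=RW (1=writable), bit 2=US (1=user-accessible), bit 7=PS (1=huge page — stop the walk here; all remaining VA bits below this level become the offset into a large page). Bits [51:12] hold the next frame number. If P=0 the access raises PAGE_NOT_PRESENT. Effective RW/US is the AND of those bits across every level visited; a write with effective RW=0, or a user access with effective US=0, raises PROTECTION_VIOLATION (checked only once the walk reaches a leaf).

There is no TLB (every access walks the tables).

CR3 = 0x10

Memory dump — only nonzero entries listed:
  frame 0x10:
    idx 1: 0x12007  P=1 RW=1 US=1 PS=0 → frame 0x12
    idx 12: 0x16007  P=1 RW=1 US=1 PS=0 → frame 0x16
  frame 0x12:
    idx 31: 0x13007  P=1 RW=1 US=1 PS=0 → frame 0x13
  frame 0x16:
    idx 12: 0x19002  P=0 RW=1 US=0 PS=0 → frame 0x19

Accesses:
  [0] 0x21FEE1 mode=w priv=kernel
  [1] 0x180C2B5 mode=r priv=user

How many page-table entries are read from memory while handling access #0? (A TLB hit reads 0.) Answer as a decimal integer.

Trace:
#0 VA=0x21FEE1 (w,kernel):
  [0] read 0x10 idx=1: raw=0x12007 flags P=1 W=1 U=1 S=0
  [1] read 0x12 idx=31: raw=0x13007 flags P=1 W=1 U=1 S=0
  ⇒ phys 0x13EE1  [2 reads]
#1 VA=0x180C2B5 (r,user):
  [0] read 0x10 idx=12: raw=0x16007 flags P=1 W=1 U=1 S=0
  [1] read 0x16 idx=12: raw=0x19002 flags P=0 W=1 U=0 S=0
  → PAGE_NOT_PRESENT  (2 entries read)

Entries read for #0: 2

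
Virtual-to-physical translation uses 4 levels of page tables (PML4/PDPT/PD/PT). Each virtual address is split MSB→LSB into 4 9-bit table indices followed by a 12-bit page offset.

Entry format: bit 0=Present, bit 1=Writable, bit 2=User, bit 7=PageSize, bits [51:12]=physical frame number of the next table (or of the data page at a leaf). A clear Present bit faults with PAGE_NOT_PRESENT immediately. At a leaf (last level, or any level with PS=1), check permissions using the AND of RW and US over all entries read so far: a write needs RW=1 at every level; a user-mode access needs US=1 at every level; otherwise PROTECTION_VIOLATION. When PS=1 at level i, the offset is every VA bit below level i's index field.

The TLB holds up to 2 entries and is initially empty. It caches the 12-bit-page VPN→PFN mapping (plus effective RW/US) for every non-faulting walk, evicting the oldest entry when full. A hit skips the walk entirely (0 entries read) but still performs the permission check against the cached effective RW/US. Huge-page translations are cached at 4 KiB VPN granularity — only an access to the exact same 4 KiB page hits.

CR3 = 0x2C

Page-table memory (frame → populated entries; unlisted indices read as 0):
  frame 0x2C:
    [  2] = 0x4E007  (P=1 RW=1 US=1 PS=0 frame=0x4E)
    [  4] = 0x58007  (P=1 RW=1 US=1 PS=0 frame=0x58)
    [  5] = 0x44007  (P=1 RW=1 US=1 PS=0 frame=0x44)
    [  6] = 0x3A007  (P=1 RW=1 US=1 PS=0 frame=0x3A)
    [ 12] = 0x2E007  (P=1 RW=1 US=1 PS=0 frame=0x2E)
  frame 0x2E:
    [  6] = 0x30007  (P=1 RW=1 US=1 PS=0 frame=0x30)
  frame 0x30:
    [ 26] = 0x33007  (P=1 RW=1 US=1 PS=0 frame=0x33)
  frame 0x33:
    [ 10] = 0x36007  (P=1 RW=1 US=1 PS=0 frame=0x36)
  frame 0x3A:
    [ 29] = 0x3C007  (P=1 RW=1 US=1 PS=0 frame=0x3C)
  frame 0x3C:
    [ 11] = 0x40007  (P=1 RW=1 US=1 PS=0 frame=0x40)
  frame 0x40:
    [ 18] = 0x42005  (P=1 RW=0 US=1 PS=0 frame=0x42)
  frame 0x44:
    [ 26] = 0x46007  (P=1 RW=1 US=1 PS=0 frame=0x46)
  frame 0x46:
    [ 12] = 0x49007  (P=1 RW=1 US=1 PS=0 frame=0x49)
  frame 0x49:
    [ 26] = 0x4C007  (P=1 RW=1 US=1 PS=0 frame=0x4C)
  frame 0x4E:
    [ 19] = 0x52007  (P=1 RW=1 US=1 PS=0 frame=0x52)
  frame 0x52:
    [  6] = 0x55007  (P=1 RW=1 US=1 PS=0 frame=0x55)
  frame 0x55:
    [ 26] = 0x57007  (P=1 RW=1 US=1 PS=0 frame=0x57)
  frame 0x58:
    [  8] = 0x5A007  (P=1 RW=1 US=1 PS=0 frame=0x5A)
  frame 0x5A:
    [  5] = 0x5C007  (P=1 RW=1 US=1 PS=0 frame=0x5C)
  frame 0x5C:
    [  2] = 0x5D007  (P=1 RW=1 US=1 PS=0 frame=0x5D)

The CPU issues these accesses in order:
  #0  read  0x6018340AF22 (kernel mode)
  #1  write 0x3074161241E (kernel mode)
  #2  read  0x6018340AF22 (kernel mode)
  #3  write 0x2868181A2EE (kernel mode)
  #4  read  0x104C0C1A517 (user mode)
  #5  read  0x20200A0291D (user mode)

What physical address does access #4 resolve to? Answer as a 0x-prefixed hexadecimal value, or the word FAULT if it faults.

Per-access translation:
#0 VA=0x6018340AF22 (r,kernel):
  lvl0: tbl 0x2C, slot 12 ⇒ 0x2E007 (P1/RW1/US1/PS0)
  lvl1: tbl 0x2E, slot 6 ⇒ 0x30007 (P1/RW1/US1/PS0)
  lvl2: tbl 0x30, slot 26 ⇒ 0x33007 (P1/RW1/US1/PS0)
  lvl3: tbl 0x33, slot 10 ⇒ 0x36007 (P1/RW1/US1/PS0)
  → PA=0x36F22  (4 entries read)
#1 VA=0x3074161241E (w,kernel):
  lvl0: tbl 0x2C, slot 6 ⇒ 0x3A007 (P1/RW1/US1/PS0)
  lvl1: tbl 0x3A, slot 29 ⇒ 0x3C007 (P1/RW1/US1/PS0)
  lvl2: tbl 0x3C, slot 11 ⇒ 0x40007 (P1/RW1/US1/PS0)
  lvl3: tbl 0x40, slot 18 ⇒ 0x42005 (P1/RW0/US1/PS0)
  ✗ PROTECTION_VIOLATION  [4 reads]
#2 VA=0x6018340AF22 (r,kernel):
  TLB hit vpn=0x6018340A → PA=0x36F22
#3 VA=0x2868181A2EE (w,kernel):
  lvl0: tbl 0x2C, slot 5 ⇒ 0x44007 (P1/RW1/US1/PS0)
  lvl1: tbl 0x44, slot 26 ⇒ 0x46007 (P1/RW1/US1/PS0)
  lvl2: tbl 0x46, slot 12 ⇒ 0x49007 (P1/RW1/US1/PS0)
  lvl3: tbl 0x49, slot 26 ⇒ 0x4C007 (P1/RW1/US1/PS0)
  → PA=0x4C2EE  (4 entries read)
#4 VA=0x104C0C1A517 (r,user):
  lvl0: tbl 0x2C, slot 2 ⇒ 0x4E007 (P1/RW1/US1/PS0)
  lvl1: tbl 0x4E, slot 19 ⇒ 0x52007 (P1/RW1/US1/PS0)
  lvl2: tbl 0x52, slot 6 ⇒ 0x55007 (P1/RW1/US1/PS0)
  lvl3: tbl 0x55, slot 26 ⇒ 0x57007 (P1/RW1/US1/PS0)
  → PA=0x57517  (4 entries read)
#5 VA=0x20200A0291D (r,user):
  lvl0: tbl 0x2C, slot 4 ⇒ 0x58007 (P1/RW1/US1/PS0)
  lvl1: tbl 0x58, slot 8 ⇒ 0x5A007 (P1/RW1/US1/PS0)
  lvl2: tbl 0x5A, slot 5 ⇒ 0x5C007 (P1/RW1/US1/PS0)
  lvl3: tbl 0x5C, slot 2 ⇒ 0x5D007 (P1/RW1/US1/PS0)
  → PA=0x5D91D  (4 entries read)

Access #4 PA: 0x57517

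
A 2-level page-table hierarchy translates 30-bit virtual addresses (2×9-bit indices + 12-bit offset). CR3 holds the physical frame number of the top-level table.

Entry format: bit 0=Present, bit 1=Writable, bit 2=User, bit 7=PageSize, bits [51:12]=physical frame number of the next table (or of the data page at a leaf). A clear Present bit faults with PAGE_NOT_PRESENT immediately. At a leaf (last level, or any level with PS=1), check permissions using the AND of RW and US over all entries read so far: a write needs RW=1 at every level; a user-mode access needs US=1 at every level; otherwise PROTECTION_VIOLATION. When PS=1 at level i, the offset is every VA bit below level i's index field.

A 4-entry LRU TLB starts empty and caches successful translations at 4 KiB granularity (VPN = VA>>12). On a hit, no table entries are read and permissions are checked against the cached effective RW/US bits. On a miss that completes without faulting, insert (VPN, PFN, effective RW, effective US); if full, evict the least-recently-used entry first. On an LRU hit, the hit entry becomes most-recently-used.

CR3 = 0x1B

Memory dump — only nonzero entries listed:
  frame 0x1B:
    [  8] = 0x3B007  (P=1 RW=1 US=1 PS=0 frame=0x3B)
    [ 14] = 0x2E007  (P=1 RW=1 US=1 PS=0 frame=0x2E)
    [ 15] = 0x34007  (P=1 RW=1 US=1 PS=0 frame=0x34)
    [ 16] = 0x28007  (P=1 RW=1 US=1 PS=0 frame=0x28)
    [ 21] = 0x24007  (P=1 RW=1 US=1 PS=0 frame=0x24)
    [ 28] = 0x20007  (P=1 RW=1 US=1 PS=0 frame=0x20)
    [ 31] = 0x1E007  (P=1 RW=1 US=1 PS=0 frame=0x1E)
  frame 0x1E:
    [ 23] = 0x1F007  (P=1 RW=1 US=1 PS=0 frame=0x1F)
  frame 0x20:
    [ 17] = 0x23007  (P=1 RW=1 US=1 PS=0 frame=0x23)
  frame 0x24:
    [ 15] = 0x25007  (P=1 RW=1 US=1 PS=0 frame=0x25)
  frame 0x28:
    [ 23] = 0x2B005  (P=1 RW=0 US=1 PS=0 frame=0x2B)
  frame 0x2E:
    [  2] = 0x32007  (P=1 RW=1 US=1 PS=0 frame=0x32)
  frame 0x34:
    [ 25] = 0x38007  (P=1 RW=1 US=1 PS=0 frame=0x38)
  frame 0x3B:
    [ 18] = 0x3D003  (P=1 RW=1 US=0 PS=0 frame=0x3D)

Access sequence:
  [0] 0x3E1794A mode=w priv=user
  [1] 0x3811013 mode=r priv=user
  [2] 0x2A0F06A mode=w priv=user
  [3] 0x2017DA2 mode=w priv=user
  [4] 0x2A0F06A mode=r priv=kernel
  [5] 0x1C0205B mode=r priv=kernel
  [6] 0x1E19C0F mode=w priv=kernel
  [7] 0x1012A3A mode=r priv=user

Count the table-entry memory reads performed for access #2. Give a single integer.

Per-access translation:
#0 VA=0x3E1794A (w,user):
  [0] read 0x1B idx=31: raw=0x1E007 flags P=1 W=1 U=1 S=0
  [1] read 0x1E idx=23: raw=0x1F007 flags P=1 W=1 U=1 S=0
  → PA=0x1F94A  (2 entries read)
#1 VA=0x3811013 (r,user):
  [0] read 0x1B idx=28: raw=0x20007 flags P=1 W=1 U=1 S=0
  [1] read 0x20 idx=17: raw=0x23007 flags P=1 W=1 U=1 S=0
  → PA=0x23013  (2 entries read)
#2 VA=0x2A0F06A (w,user):
  [0] read 0x1B idx=21: raw=0x24007 flags P=1 W=1 U=1 S=0
  [1] read 0x24 idx=15: raw=0x25007 flags P=1 W=1 U=1 S=0
  → PA=0x2506A  (2 entries read)
#3 VA=0x2017DA2 (w,user):
  [0] read 0x1B idx=16: raw=0x28007 flags P=1 W=1 U=1 S=0
  [1] read 0x28 idx=23: raw=0x2B005 flags P=1 W=0 U=1 S=0
  → PROTECTION_VIOLATION  (2 entries read)
#4 VA=0x2A0F06A (r,kernel):
  TLB hit vpn=0x2A0F → PA=0x2506A
#5 VA=0x1C0205B (r,kernel):
  [0] read 0x1B idx=14: raw=0x2E007 flags P=1 W=1 U=1 S=0
  [1] read 0x2E idx=2: raw=0x32007 flags P=1 W=1 U=1 S=0
  → PA=0x3205B  (2 entries read)
#6 VA=0x1E19C0F (w,kernel):
  [0] read 0x1B idx=15: raw=0x34007 flags P=1 W=1 U=1 S=0
  [1] read 0x34 idx=25: raw=0x38007 flags P=1 W=1 U=1 S=0
  → PA=0x38C0F  (2 entries read)
#7 VA=0x1012A3A (r,user):
  [0] read 0x1B idx=8: raw=0x3B007 flags P=1 W=1 U=1 S=0
  [1] read 0x3B idx=18: raw=0x3D003 flags P=1 W=1 U=0 S=0
  → PROTECTION_VIOLATION  (2 entries read)

Entries read for #2: 2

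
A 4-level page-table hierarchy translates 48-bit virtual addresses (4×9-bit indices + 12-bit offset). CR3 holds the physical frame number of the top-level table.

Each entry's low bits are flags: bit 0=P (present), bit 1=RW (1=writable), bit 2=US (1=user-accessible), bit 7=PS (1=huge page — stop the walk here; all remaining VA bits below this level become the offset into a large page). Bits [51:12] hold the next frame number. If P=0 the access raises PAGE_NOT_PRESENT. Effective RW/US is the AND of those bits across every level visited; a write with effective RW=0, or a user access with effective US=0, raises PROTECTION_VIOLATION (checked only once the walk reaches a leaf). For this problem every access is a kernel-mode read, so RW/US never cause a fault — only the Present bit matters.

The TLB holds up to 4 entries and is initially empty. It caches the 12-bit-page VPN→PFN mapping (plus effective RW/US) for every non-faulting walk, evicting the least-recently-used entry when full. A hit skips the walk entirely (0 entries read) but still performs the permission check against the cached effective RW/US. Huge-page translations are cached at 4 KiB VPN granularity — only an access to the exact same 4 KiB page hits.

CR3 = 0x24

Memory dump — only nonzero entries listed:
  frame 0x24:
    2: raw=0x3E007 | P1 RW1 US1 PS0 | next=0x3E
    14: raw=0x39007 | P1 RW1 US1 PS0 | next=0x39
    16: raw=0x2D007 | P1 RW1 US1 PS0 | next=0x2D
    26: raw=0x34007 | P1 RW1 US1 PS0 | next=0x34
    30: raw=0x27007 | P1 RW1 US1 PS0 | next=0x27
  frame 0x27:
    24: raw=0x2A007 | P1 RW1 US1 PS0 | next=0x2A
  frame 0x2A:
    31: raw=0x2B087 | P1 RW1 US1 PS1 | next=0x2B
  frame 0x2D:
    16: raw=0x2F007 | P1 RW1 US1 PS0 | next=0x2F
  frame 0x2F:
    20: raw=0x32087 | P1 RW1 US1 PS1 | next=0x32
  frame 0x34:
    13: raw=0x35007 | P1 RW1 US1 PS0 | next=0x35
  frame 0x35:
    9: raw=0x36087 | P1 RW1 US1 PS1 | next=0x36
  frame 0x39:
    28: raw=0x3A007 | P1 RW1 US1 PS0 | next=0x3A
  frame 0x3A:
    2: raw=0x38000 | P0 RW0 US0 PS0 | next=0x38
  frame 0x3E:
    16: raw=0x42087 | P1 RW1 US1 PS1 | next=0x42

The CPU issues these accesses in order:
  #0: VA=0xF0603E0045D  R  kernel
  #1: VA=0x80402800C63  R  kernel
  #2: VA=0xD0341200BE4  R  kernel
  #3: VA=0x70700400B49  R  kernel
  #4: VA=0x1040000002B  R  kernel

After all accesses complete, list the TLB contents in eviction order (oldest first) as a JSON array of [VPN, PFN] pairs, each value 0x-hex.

Per-access translation:
#0 VA=0xF0603E0045D (r,kernel):
  [0] read 0x24 idx=30: raw=0x27007 flags P=1 W=1 U=1 S=0
  [1] read 0x27 idx=24: raw=0x2A007 flags P=1 W=1 U=1 S=0
  [2] read 0x2A idx=31: raw=0x2B087 flags P=1 W=1 U=1 S=1
  → PA=0x2B45D (huge @L2)  (3 entries read)
#1 VA=0x80402800C63 (r,kernel):
  [0] read 0x24 idx=16: raw=0x2D007 flags P=1 W=1 U=1 S=0
  [1] read 0x2D idx=16: raw=0x2F007 flags P=1 W=1 U=1 S=0
  [2] read 0x2F idx=20: raw=0x32087 flags P=1 W=1 U=1 S=1
  → PA=0x32C63 (huge @L2)  (3 entries read)
#2 VA=0xD0341200BE4 (r,kernel):
  [0] read 0x24 idx=26: raw=0x34007 flags P=1 W=1 U=1 S=0
  [1] read 0x34 idx=13: raw=0x35007 flags P=1 W=1 U=1 S=0
  [2] read 0x35 idx=9: raw=0x36087 flags P=1 W=1 U=1 S=1
  → PA=0x36BE4 (huge @L2)  (3 entries read)
#3 VA=0x70700400B49 (r,kernel):
  [0] read 0x24 idx=14: raw=0x39007 flags P=1 W=1 U=1 S=0
  [1] read 0x39 idx=28: raw=0x3A007 flags P=1 W=1 U=1 S=0
  [2] read 0x3A idx=2: raw=0x38000 flags P=0 W=0 U=0 S=0
  ✗ PAGE_NOT_PRESENT  [3 reads]
#4 VA=0x1040000002B (r,kernel):
  [0] read 0x24 idx=2: raw=0x3E007 flags P=1 W=1 U=1 S=0
  [1] read 0x3E idx=16: raw=0x42087 flags P=1 W=1 U=1 S=1
  → PA=0x4202B (huge @L1)  (2 entries read)

TLB: [["0xF0603E00", "0x2B"], ["0x80402800", "0x32"], ["0xD0341200", "0x36"], ["0x10400000", "0x42"]]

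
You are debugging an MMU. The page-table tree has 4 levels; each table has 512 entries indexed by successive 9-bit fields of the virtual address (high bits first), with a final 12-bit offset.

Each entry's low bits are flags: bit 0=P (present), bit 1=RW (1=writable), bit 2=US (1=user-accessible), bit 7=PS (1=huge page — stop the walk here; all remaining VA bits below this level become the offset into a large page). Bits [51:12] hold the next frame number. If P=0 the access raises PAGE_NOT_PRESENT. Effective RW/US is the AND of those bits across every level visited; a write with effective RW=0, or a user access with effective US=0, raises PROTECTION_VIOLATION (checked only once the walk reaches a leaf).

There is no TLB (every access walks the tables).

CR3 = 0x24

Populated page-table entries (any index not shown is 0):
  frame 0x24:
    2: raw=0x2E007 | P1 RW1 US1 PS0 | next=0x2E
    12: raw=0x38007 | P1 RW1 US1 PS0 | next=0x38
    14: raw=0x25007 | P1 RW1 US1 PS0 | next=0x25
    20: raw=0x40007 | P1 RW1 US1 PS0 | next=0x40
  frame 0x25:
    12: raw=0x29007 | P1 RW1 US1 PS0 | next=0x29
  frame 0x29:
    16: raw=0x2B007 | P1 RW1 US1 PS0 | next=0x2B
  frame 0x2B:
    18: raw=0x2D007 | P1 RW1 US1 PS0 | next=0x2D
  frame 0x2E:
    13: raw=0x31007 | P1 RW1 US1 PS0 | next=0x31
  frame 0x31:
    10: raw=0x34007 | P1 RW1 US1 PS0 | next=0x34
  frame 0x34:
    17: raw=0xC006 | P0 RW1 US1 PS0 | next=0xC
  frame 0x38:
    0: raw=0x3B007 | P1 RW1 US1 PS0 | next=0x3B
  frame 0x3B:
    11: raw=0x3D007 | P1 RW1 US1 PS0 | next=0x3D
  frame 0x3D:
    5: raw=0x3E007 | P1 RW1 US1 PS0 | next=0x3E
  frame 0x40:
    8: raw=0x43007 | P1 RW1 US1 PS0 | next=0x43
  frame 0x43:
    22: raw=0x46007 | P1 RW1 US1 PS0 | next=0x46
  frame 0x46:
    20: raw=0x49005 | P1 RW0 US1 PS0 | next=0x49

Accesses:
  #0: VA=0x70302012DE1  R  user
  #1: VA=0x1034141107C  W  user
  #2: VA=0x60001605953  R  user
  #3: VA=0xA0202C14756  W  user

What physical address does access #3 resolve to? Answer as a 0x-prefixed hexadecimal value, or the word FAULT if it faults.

Per-access translation:
#0 VA=0x70302012DE1 (r,user):
  [0] read 0x24 idx=14: raw=0x25007 flags P=1 W=1 U=1 S=0
  [1] read 0x25 idx=12: raw=0x29007 flags P=1 W=1 U=1 S=0
  [2] read 0x29 idx=16: raw=0x2B007 flags P=1 W=1 U=1 S=0
  [3] read 0x2B idx=18: raw=0x2D007 flags P=1 W=1 U=1 S=0
  ⇒ phys 0x2DDE1  [4 reads]
#1 VA=0x1034141107C (w,user):
  [0] read 0x24 idx=2: raw=0x2E007 flags P=1 W=1 U=1 S=0
  [1] read 0x2E idx=13: raw=0x31007 flags P=1 W=1 U=1 S=0
  [2] read 0x31 idx=10: raw=0x34007 flags P=1 W=1 U=1 S=0
  [3] read 0x34 idx=17: raw=0xC006 flags P=0 W=1 U=1 S=0
  → PAGE_NOT_PRESENT  (4 entries read)
#2 VA=0x60001605953 (r,user):
  [0] read 0x24 idx=12: raw=0x38007 flags P=1 W=1 U=1 S=0
  [1] read 0x38 idx=0: raw=0x3B007 flags P=1 W=1 U=1 S=0
  [2] read 0x3B idx=11: raw=0x3D007 flags P=1 W=1 U=1 S=0
  [3] read 0x3D idx=5: raw=0x3E007 flags P=1 W=1 U=1 S=0
  ⇒ phys 0x3E953  [4 reads]
#3 VA=0xA0202C14756 (w,user):
  [0] read 0x24 idx=20: raw=0x40007 flags P=1 W=1 U=1 S=0
  [1] read 0x40 idx=8: raw=0x43007 flags P=1 W=1 U=1 S=0
  [2] read 0x43 idx=22: raw=0x46007 flags P=1 W=1 U=1 S=0
  [3] read 0x46 idx=20: raw=0x49005 flags P=1 W=0 U=1 S=0
  → PROTECTION_VIOLATION  (4 entries read)

Access #3 PA: FAULT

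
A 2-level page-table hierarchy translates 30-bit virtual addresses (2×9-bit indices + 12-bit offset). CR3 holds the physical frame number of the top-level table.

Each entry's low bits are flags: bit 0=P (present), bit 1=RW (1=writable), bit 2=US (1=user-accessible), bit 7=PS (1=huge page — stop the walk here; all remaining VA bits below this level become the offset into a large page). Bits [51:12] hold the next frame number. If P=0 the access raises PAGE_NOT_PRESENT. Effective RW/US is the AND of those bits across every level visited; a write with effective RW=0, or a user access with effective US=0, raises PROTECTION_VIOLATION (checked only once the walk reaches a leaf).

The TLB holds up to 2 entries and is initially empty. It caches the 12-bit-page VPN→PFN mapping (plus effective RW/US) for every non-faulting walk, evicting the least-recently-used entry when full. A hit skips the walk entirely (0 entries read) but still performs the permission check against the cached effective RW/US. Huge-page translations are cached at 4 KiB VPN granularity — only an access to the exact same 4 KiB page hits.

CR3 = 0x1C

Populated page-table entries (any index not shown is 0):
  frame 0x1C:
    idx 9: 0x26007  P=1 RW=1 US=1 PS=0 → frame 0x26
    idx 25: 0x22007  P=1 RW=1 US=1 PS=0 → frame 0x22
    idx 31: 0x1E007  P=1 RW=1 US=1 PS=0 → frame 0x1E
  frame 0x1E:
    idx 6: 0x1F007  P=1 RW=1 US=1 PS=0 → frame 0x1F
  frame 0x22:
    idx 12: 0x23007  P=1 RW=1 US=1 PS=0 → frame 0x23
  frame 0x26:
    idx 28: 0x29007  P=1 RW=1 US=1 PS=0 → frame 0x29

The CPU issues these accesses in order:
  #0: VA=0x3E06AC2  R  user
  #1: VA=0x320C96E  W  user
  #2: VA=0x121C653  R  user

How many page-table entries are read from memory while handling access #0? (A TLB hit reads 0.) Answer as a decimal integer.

Per-access translation:
#0 VA=0x3E06AC2 (r,user):
  L0 @0x1C[31] → 0x1E007  P=1,RW=1,US=1,PS=0
  L1 @0x1E[6] → 0x1F007  P=1,RW=1,US=1,PS=0
  ✓ 0x1FAC2  — 2 lookups
#1 VA=0x320C96E (w,user):
  L0 @0x1C[25] → 0x22007  P=1,RW=1,US=1,PS=0
  L1 @0x22[12] → 0x23007  P=1,RW=1,US=1,PS=0
  ✓ 0x2396E  — 2 lookups
#2 VA=0x121C653 (r,user):
  L0 @0x1C[9] → 0x26007  P=1,RW=1,US=1,PS=0
  L1 @0x26[28] → 0x29007  P=1,RW=1,US=1,PS=0
  ✓ 0x29653  — 2 lookups

Entries read for #0: 2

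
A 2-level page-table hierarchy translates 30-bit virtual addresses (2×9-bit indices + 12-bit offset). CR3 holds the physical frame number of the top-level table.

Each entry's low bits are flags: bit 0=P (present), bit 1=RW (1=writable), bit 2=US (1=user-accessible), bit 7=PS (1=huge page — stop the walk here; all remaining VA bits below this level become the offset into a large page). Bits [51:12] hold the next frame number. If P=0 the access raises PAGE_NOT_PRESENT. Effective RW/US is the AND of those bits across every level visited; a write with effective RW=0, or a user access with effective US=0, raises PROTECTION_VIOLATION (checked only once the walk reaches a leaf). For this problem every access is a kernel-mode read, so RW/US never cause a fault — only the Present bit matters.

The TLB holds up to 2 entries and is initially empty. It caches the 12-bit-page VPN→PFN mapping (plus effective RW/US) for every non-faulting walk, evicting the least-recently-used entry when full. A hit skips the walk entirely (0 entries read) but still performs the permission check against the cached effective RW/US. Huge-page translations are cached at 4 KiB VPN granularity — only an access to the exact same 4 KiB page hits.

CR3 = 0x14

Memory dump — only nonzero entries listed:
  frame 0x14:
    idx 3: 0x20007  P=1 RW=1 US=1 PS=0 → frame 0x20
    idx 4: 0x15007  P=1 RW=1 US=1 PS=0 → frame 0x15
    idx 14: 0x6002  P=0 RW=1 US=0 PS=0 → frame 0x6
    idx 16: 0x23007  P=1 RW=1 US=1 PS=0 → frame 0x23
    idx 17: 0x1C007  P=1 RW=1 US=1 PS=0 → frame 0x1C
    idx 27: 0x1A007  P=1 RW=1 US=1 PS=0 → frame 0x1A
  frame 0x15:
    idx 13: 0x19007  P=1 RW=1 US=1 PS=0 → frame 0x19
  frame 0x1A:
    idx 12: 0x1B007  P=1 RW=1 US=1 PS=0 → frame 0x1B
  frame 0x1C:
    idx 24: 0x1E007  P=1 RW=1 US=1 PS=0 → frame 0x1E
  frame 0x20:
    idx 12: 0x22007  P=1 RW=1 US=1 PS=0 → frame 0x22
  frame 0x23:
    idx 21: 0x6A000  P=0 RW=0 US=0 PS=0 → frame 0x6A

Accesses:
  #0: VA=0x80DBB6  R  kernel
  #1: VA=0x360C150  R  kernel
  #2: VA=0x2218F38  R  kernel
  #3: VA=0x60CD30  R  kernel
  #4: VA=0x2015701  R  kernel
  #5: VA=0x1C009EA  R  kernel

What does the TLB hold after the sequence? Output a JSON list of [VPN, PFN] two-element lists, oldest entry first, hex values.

Per-access translation:
#0 VA=0x80DBB6 (r,kernel):
  [0] read 0x14 idx=4: raw=0x15007 flags P=1 W=1 U=1 S=0
  [1] read 0x15 idx=13: raw=0x19007 flags P=1 W=1 U=1 S=0
  ⇒ phys 0x19BB6  [2 reads]
#1 VA=0x360C150 (r,kernel):
  [0] read 0x14 idx=27: raw=0x1A007 flags P=1 W=1 U=1 S=0
  [1] read 0x1A idx=12: raw=0x1B007 flags P=1 W=1 U=1 S=0
  ⇒ phys 0x1B150  [2 reads]
#2 VA=0x2218F38 (r,kernel):
  [0] read 0x14 idx=17: raw=0x1C007 flags P=1 W=1 U=1 S=0
  [1] read 0x1C idx=24: raw=0x1E007 flags P=1 W=1 U=1 S=0
  ⇒ phys 0x1EF38  [2 reads]
#3 VA=0x60CD30 (r,kernel):
  [0] read 0x14 idx=3: raw=0x20007 flags P=1 W=1 U=1 S=0
  [1] read 0x20 idx=12: raw=0x22007 flags P=1 W=1 U=1 S=0
  ⇒ phys 0x22D30  [2 reads]
#4 VA=0x2015701 (r,kernel):
  [0] read 0x14 idx=16: raw=0x23007 flags P=1 W=1 U=1 S=0
  [1] read 0x23 idx=21: raw=0x6A000 flags P=0 W=0 U=0 S=0
  → PAGE_NOT_PRESENT  (2 entries read)
#5 VA=0x1C009EA (r,kernel):
  [0] read 0x14 idx=14: raw=0x6002 flags P=0 W=1 U=0 S=0
  → PAGE_NOT_PRESENT  (1 entries read)

TLB: [["0x2218", "0x1E"], ["0x60C", "0x22"]]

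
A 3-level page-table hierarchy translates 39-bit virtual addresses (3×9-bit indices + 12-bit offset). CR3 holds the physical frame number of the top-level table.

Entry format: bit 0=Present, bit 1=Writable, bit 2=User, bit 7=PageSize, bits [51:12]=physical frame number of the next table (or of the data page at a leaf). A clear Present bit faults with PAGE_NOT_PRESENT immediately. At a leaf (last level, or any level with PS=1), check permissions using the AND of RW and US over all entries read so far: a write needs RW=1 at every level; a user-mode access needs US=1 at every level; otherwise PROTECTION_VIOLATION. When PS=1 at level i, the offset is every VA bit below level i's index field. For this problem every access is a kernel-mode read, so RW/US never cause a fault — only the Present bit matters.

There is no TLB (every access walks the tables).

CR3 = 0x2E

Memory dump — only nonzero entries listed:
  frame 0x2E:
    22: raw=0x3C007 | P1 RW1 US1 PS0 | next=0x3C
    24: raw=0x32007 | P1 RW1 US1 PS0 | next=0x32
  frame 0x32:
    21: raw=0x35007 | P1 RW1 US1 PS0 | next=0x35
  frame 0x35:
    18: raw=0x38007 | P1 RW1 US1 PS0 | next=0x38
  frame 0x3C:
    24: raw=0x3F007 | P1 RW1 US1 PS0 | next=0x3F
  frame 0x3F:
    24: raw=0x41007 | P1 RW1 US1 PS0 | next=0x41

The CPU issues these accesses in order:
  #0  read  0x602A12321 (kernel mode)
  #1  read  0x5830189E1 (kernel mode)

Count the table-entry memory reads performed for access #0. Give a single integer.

Per-access translation:
#0 VA=0x602A12321 (r,kernel):
  [0] read 0x2E idx=24: raw=0x32007 flags P=1 W=1 U=1 S=0
  [1] read 0x32 idx=21: raw=0x35007 flags P=1 W=1 U=1 S=0
  [2] read 0x35 idx=18: raw=0x38007 flags P=1 W=1 U=1 S=0
  → PA=0x38321  (3 entries read)
#1 VA=0x5830189E1 (r,kernel):
  [0] read 0x2E idx=22: raw=0x3C007 flags P=1 W=1 U=1 S=0
  [1] read 0x3C idx=24: raw=0x3F007 flags P=1 W=1 U=1 S=0
  [2] read 0x3F idx=24: raw=0x41007 flags P=1 W=1 U=1 S=0
  → PA=0x419E1  (3 entries read)

Entries read for #0: 3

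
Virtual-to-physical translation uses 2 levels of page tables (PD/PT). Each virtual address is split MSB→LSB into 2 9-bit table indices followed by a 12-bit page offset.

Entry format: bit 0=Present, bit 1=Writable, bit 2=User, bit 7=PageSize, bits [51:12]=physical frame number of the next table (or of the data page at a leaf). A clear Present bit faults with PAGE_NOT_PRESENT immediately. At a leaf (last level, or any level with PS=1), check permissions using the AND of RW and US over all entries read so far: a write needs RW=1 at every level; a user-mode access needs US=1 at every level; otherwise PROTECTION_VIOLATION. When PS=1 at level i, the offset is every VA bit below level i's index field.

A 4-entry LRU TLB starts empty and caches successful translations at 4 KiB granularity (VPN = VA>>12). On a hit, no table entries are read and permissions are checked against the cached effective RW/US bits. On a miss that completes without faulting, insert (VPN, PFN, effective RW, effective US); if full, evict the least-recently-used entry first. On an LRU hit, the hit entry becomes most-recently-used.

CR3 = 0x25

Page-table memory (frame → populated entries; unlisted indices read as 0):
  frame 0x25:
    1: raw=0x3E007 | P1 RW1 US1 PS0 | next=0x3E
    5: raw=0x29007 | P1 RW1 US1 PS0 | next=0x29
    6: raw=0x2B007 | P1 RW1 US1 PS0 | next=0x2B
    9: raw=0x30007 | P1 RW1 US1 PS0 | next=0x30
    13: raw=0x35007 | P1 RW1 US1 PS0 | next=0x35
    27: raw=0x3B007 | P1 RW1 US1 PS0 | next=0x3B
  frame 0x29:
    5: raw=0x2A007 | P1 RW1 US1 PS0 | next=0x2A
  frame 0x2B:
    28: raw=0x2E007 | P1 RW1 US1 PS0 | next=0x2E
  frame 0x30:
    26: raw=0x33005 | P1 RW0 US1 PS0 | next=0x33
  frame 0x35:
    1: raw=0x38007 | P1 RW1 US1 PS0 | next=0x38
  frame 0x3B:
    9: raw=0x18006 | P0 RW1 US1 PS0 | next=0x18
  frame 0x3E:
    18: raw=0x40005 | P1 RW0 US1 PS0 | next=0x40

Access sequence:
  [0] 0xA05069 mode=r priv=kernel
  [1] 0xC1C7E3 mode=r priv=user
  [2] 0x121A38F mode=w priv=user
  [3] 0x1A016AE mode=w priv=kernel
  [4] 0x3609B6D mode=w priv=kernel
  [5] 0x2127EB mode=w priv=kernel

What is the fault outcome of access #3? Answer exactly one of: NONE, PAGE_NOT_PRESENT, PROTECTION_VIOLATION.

Walk each access:
#0 VA=0xA05069 (r,kernel):
  lvl0: tbl 0x25, slot 5 ⇒ 0x29007 (P1/RW1/US1/PS0)
  lvl1: tbl 0x29, slot 5 ⇒ 0x2A007 (P1/RW1/US1/PS0)
  → PA=0x2A069  (2 entries read)
#1 VA=0xC1C7E3 (r,user):
  lvl0: tbl 0x25, slot 6 ⇒ 0x2B007 (P1/RW1/US1/PS0)
  lvl1: tbl 0x2B, slot 28 ⇒ 0x2E007 (P1/RW1/US1/PS0)
  → PA=0x2E7E3  (2 entries read)
#2 VA=0x121A38F (w,user):
  lvl0: tbl 0x25, slot 9 ⇒ 0x30007 (P1/RW1/US1/PS0)
  lvl1: tbl 0x30, slot 26 ⇒ 0x33005 (P1/RW0/US1/PS0)
  ⇒ fault: PROTECTION_VIOLATION  — 2 lookups
#3 VA=0x1A016AE (w,kernel):
  lvl0: tbl 0x25, slot 13 ⇒ 0x35007 (P1/RW1/US1/PS0)
  lvl1: tbl 0x35, slot 1 ⇒ 0x38007 (P1/RW1/US1/PS0)
  → PA=0x386AE  (2 entries read)
#4 VA=0x3609B6D (w,kernel):
  lvl0: tbl 0x25, slot 27 ⇒ 0x3B007 (P1/RW1/US1/PS0)
  lvl1: tbl 0x3B, slot 9 ⇒ 0x18006 (P0/RW1/US1/PS0)
  ⇒ fault: PAGE_NOT_PRESENT  — 2 lookups
#5 VA=0x2127EB (w,kernel):
  lvl0: tbl 0x25, slot 1 ⇒ 0x3E007 (P1/RW1/US1/PS0)
  lvl1: tbl 0x3E, slot 18 ⇒ 0x40005 (P1/RW0/US1/PS0)
  ⇒ fault: PROTECTION_VIOLATION  — 2 lookups

Access #3 fault: NONE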